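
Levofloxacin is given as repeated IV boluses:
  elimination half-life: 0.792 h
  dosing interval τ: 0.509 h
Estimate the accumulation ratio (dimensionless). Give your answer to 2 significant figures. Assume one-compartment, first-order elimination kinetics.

2.8

k = ln2 / t½ = 0.693147 / 0.792 = 0.8752 h⁻¹
e^(−kτ) = e^(−0.8752 × 0.509) = 0.6405
Accumulation ratio R = 1 / (1 − e^(−kτ)) = 1 / (1 − 0.6405) = 2.782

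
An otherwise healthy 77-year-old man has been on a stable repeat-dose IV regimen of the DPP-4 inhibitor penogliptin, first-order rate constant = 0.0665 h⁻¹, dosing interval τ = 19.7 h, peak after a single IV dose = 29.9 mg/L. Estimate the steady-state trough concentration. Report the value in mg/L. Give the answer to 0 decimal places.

e^(−kτ) = e^(−0.06650 × 19.7) = 0.2698
Accumulation ratio R = 1 / (1 − e^(−kτ)) = 1 / (1 − 0.2698) = 1.369
Steady-state trough = C₀ × R × e^(−kτ) = 29.9 × 1.369 × 0.2698 = 11.04 mg/L

11 mg/L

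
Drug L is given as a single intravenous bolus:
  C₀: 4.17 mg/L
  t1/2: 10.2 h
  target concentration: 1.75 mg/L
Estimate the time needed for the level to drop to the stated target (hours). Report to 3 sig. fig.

12.8 h

k = ln2 / t½ = 0.693147 / 10.2 = 0.06796 h⁻¹
t = ln(C₀ / C) / k = ln(4.170 / 1.75) / 0.06796
  = ln(2.383) / 0.06796 = 0.8684 / 0.06796 = 12.78 h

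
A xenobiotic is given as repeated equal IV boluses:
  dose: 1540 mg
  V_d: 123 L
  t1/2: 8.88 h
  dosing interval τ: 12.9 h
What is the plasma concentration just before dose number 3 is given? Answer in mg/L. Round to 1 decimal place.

6.2 mg/L

C₀ per dose = Dose / Vd = 1540 / 123 = 12.52 mg/L
k = ln2 / t½ = 0.693147 / 8.88 = 0.07806 h⁻¹
Fraction remaining after one interval: r = e^(−kτ) = e^(−0.07806 × 12.9) = 0.3653
Before dose 3, 2 doses have been given (aged 1τ, 2τ).
C_trough = C₀ × (r + r²) = 12.52 × (0.3653 + 0.1334) = 6.244 mg/L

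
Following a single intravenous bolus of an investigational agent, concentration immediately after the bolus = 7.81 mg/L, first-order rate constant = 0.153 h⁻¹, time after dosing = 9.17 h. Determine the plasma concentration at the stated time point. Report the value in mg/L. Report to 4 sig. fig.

1.920 mg/L

C = C₀ · e^(−k·t) = 7.810 × e^(−0.1530 × 9.17)
  = 7.810 × 0.2459 = 1.920 mg/L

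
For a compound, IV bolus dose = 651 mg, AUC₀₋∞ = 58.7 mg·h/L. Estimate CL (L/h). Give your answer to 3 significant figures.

11.1 L/h

CL = Dose / AUC = 651 / 58.7 = 11.09 L/h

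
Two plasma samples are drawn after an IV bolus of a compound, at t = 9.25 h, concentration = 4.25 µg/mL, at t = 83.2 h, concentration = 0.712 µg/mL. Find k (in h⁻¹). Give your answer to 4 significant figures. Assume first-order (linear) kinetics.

k = ln(C₁/C₂) / (t₂ − t₁) = ln(4.25/0.712) / (83.2 − 9.25)
  = 1.787 / 73.95 = 0.02416 h⁻¹

0.02416 h⁻¹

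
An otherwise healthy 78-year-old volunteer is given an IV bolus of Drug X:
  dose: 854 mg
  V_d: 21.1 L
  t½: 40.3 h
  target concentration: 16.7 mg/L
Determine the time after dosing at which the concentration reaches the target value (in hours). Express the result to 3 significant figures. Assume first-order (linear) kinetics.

C₀ = Dose / Vd = 854.0 / 21.1 = 40.47 mg/L
k = ln2 / t½ = 0.693147 / 40.3 = 0.01720 h⁻¹
t = ln(C₀ / C) / k = ln(40.47 / 16.7) / 0.01720
  = ln(2.423) / 0.01720 = 0.8850 / 0.01720 = 51.45 h

51.5 h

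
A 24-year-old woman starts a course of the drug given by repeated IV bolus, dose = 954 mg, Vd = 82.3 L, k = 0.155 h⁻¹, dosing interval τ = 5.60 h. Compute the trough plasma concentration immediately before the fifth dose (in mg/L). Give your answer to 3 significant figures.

C₀ per dose = Dose / Vd = 954 / 82.3 = 11.59 mg/L
Fraction remaining after one interval: r = e^(−kτ) = e^(−0.1550 × 5.60) = 0.4198
Before dose 5, 4 doses have been given (aged 1τ, 2τ, 3τ, 4τ).
C_trough = C₀ × (r + r² + … + r^4) = C₀ × r(1−r^4)/(1−r)
        = 11.59 × 0.4198 × (1 − 0.03106) / (1 − 0.4198) = 8.125 mg/L

8.13 mg/L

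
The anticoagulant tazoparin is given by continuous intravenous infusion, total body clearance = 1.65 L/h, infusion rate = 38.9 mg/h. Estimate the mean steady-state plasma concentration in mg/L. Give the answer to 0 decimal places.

At steady state Css = R₀ / CL = 38.9 / 1.650 = 23.58 mg/L

24 mg/L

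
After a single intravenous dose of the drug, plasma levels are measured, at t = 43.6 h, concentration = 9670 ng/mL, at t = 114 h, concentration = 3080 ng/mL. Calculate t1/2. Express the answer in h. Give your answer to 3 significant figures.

42.7 h

k = ln(C₁/C₂) / (t₂ − t₁) = ln(9670/3080) / (114 − 43.6)
  = 1.144 / 70.40 = 0.01625 h⁻¹
t½ = ln2 / k = 0.693147 / 0.01625 = 42.66 h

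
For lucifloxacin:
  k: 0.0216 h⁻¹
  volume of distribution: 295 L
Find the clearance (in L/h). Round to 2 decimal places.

6.37 L/h

CL = k × Vd = 0.0216 × 295 = 6.372 L/h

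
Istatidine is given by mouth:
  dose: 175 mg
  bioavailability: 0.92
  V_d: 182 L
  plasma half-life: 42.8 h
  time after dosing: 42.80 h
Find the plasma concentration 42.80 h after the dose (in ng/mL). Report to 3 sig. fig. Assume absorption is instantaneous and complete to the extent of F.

Amount reaching circulation = F × Dose = 0.92 × 175.0 = 161.0 mg
C₀ = F·Dose / Vd = 161.0 / 182 = 0.8846 mg/L
k = ln2 / t½ = 0.693147 / 42.8 = 0.01620 h⁻¹
t / t½ = 42.80 / 42.8 = 1 half-lives
C = C₀ × (1/2)^1 = 0.8846 × 0.5000 = 0.4423 mg/L
Convert: 0.4423 mg/L × 1000 = 442.3 ng/mL

442 ng/mL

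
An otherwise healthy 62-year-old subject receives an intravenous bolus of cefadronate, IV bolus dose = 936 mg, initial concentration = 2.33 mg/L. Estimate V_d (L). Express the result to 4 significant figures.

Vd = Dose / C₀ = 936.0 / 2.33 = 401.7 L

401.7 L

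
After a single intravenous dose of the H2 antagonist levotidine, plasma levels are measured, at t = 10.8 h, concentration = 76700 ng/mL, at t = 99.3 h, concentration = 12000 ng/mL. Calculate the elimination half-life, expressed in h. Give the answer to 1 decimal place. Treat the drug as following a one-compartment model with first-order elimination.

33.1 h

k = ln(C₁/C₂) / (t₂ − t₁) = ln(76700/12000) / (99.3 − 10.8)
  = 1.855 / 88.50 = 0.02096 h⁻¹
t½ = ln2 / k = 0.693147 / 0.02096 = 33.07 h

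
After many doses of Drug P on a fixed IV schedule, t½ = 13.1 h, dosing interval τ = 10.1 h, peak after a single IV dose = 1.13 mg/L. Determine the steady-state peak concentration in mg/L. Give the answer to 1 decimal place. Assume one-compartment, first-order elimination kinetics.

2.7 mg/L

k = ln2 / t½ = 0.693147 / 13.1 = 0.05291 h⁻¹
e^(−kτ) = e^(−0.05291 × 10.1) = 0.5860
Accumulation ratio R = 1 / (1 − e^(−kτ)) = 1 / (1 − 0.5860) = 2.415
Steady-state peak = C₀ × R = 1.13 × 2.415 = 2.729 mg/L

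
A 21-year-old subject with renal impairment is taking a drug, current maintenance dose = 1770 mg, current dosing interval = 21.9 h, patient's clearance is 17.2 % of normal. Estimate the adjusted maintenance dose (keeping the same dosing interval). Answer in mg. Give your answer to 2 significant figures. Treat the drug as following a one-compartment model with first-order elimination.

To keep the same average steady-state level, dosing rate must scale with clearance.
CL ratio = 17.2 / 100 = 0.1720
New dose (same interval) = 1770 × 0.1720 = 304.4 mg

300 mg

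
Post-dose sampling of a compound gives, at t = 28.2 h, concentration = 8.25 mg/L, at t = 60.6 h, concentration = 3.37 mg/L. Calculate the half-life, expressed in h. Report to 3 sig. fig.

25.1 h

k = ln(C₁/C₂) / (t₂ − t₁) = ln(8.25/3.37) / (60.6 − 28.2)
  = 0.8953 / 32.40 = 0.02763 h⁻¹
t½ = ln2 / k = 0.693147 / 0.02763 = 25.09 h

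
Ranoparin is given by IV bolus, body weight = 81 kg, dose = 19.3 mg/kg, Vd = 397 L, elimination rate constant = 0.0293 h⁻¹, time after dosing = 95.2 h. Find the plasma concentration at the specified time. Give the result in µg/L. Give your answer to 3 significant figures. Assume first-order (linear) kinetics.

242 µg/L

Total dose = 19.3 × 81 = 1563 mg
C₀ = Dose / Vd = 1563 / 397 = 3.937 mg/L
C = C₀ · e^(−k·t) = 3.937 × e^(−0.02930 × 95.2)
  = 3.937 × 0.06146 = 0.2420 mg/L
Convert: 0.2420 mg/L × 1000 = 242.0 µg/L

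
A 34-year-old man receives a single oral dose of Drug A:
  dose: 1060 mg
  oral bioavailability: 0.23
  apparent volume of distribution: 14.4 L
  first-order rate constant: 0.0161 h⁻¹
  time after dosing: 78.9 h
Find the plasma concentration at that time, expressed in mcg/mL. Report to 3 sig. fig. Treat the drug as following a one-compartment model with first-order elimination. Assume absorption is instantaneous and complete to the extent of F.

Amount reaching circulation = F × Dose = 0.23 × 1060 = 243.8 mg
C₀ = F·Dose / Vd = 243.8 / 14.4 = 16.93 mg/L
C = C₀ · e^(−k·t) = 16.93 × e^(−0.01610 × 78.9)
  = 16.93 × 0.2808 = 4.754 mg/L
(4.754 mg/L = 4.754 mcg/mL)

4.75 mcg/mL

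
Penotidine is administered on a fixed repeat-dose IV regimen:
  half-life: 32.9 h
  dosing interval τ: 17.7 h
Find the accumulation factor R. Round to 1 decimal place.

3.2

k = ln2 / t½ = 0.693147 / 32.9 = 0.02107 h⁻¹
e^(−kτ) = e^(−0.02107 × 17.7) = 0.6887
Accumulation ratio R = 1 / (1 − e^(−kτ)) = 1 / (1 − 0.6887) = 3.212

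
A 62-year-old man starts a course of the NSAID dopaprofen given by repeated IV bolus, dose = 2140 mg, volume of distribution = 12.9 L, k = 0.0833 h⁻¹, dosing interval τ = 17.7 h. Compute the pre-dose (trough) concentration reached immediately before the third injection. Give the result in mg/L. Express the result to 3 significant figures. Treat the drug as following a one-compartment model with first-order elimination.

C₀ per dose = Dose / Vd = 2140 / 12.9 = 165.9 mg/L
Fraction remaining after one interval: r = e^(−kτ) = e^(−0.08330 × 17.7) = 0.2289
Before dose 3, 2 doses have been given (aged 1τ, 2τ).
C_trough = C₀ × (r + r²) = 165.9 × (0.2289 + 0.05240) = 46.67 mg/L

46.7 mg/L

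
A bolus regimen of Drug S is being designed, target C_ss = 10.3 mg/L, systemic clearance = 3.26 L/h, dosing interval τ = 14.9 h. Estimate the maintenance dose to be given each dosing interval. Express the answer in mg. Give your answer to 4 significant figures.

At steady state, Dose/τ = Css × CL.
Dose = Css × CL × τ = 10.3 × 3.260 × 14.9 = 500.3 mg

500.3 mg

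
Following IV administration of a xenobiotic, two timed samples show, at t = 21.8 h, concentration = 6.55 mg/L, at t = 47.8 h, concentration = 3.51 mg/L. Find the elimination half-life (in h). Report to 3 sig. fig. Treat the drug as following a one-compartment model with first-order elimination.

k = ln(C₁/C₂) / (t₂ − t₁) = ln(6.55/3.51) / (47.8 − 21.8)
  = 0.6238 / 26.00 = 0.02399 h⁻¹
t½ = ln2 / k = 0.693147 / 0.02399 = 28.89 h

28.9 h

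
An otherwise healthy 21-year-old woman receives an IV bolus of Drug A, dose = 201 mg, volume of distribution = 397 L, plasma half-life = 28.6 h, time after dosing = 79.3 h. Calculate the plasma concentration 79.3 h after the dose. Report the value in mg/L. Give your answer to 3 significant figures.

0.0741 mg/L

C₀ = Dose / Vd = 201.0 / 397 = 0.5063 mg/L
k = ln2 / t½ = 0.693147 / 28.6 = 0.02424 h⁻¹
C = C₀ · e^(−k·t) = 0.5063 × e^(−0.02424 × 79.3)
  = 0.5063 × 0.1463 = 0.07407 mg/L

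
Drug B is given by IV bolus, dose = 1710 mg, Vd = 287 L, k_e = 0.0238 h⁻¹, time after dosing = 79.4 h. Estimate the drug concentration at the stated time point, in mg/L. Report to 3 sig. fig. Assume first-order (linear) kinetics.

C₀ = Dose / Vd = 1710 / 287 = 5.958 mg/L
C = C₀ · e^(−k·t) = 5.958 × e^(−0.02380 × 79.4)
  = 5.958 × 0.1511 = 0.9003 mg/L

0.900 mg/L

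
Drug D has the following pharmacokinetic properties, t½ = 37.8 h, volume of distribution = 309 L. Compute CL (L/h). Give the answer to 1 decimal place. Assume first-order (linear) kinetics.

5.7 L/h

k = ln2 / t½ = 0.693147 / 37.8 = 0.01834 h⁻¹
CL = k × Vd = 0.01834 × 309 = 5.667 L/h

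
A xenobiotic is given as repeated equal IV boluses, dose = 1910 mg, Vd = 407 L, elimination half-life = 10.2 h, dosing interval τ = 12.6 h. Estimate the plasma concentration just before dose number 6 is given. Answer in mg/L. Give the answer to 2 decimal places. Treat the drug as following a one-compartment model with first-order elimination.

3.42 mg/L

C₀ per dose = Dose / Vd = 1910 / 407 = 4.693 mg/L
k = ln2 / t½ = 0.693147 / 10.2 = 0.06796 h⁻¹
Fraction remaining after one interval: r = e^(−kτ) = e^(−0.06796 × 12.6) = 0.4247
Before dose 6, 5 doses have been given (aged 1τ, 2τ, 3τ, 4τ, 5τ).
C_trough = C₀ × (r + r² + … + r^5) = C₀ × r(1−r^5)/(1−r)
        = 4.693 × 0.4247 × (1 − 0.01382) / (1 − 0.4247) = 3.417 mg/L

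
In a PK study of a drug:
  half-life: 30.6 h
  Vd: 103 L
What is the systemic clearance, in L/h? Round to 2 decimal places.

k = ln2 / t½ = 0.693147 / 30.6 = 0.02265 h⁻¹
CL = k × Vd = 0.02265 × 103 = 2.333 L/h

2.33 L/h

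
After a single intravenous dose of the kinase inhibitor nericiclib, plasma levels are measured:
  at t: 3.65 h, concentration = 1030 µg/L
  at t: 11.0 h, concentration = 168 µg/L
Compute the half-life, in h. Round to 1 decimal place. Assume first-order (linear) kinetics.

2.8 h

k = ln(C₁/C₂) / (t₂ − t₁) = ln(1030/168) / (11.0 − 3.65)
  = 1.813 / 7.350 = 0.2467 h⁻¹
t½ = ln2 / k = 0.693147 / 0.2467 = 2.810 h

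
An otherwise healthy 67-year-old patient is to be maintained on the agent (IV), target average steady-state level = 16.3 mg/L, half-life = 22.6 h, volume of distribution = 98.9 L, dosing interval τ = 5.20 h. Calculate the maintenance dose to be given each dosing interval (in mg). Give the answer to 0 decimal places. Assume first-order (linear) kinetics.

257 mg

k = ln2 / t½ = 0.693147 / 22.6 = 0.03067 h⁻¹
CL = k × Vd = 0.03067 × 98.9 = 3.033 L/h
At steady state, Dose/τ = Css × CL.
Dose = Css × CL × τ = 16.3 × 3.033 × 5.20 = 257.1 mg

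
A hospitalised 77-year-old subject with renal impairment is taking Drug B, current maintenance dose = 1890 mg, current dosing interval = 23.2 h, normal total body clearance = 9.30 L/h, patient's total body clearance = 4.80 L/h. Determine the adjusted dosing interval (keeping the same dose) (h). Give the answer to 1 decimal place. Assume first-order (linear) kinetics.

To keep the same average steady-state level, dosing rate must scale with clearance.
CL ratio = 4.80 / 9.30 = 0.5161
New interval (same dose) = 23.2 / 0.5161 = 44.95 h

45.0 h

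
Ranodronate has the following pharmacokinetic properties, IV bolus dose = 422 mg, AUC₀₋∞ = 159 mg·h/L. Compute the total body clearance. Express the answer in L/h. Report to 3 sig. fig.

2.65 L/h

CL = Dose / AUC = 422 / 159 = 2.654 L/h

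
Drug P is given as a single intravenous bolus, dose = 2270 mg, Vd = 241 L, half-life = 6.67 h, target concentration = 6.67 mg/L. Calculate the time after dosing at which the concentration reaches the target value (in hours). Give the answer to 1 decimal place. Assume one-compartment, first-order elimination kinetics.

3.3 h

C₀ = Dose / Vd = 2270 / 241 = 9.419 mg/L
k = ln2 / t½ = 0.693147 / 6.67 = 0.1039 h⁻¹
t = ln(C₀ / C) / k = ln(9.419 / 6.67) / 0.1039
  = ln(1.412) / 0.1039 = 0.3450 / 0.1039 = 3.321 h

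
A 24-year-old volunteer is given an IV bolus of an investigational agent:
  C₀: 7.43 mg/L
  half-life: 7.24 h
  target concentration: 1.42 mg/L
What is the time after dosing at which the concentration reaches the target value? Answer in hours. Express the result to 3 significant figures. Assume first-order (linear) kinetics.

17.3 h

k = ln2 / t½ = 0.693147 / 7.24 = 0.09574 h⁻¹
t = ln(C₀ / C) / k = ln(7.430 / 1.42) / 0.09574
  = ln(5.232) / 0.09574 = 1.655 / 0.09574 = 17.29 h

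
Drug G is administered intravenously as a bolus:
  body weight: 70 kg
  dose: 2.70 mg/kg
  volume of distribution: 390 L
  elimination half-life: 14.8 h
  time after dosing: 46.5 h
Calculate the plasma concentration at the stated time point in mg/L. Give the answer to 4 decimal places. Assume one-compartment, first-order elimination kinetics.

0.0549 mg/L

Total dose = 2.70 × 70 = 189.0 mg
C₀ = Dose / Vd = 189.0 / 390 = 0.4846 mg/L
k = ln2 / t½ = 0.693147 / 14.8 = 0.04683 h⁻¹
C = C₀ · e^(−k·t) = 0.4846 × e^(−0.04683 × 46.5)
  = 0.4846 × 0.1133 = 0.05491 mg/L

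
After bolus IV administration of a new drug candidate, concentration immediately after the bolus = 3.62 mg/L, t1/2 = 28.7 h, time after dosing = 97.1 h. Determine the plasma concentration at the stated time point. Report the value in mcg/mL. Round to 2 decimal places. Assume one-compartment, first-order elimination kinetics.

k = ln2 / t½ = 0.693147 / 28.7 = 0.02415 h⁻¹
C = C₀ · e^(−k·t) = 3.620 × e^(−0.02415 × 97.1)
  = 3.620 × 0.09585 = 0.3470 mg/L
(0.3470 mg/L = 0.3470 mcg/mL)

0.35 mcg/mL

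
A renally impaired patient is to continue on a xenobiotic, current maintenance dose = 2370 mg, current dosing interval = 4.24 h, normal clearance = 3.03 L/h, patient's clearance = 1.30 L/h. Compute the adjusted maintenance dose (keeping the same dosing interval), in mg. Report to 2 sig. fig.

To keep the same average steady-state level, dosing rate must scale with clearance.
CL ratio = 1.30 / 3.03 = 0.4290
New dose (same interval) = 2370 × 0.4290 = 1017 mg

1000 mg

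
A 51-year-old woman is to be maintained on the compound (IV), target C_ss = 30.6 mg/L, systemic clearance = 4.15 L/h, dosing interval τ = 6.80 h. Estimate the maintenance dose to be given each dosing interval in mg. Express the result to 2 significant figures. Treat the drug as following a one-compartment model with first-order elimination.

860 mg

At steady state, Dose/τ = Css × CL.
Dose = Css × CL × τ = 30.6 × 4.150 × 6.80 = 863.5 mg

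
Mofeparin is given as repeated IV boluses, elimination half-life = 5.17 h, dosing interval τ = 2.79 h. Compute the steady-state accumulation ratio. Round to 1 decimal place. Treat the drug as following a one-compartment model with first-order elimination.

k = ln2 / t½ = 0.693147 / 5.17 = 0.1341 h⁻¹
e^(−kτ) = e^(−0.1341 × 2.79) = 0.6879
Accumulation ratio R = 1 / (1 − e^(−kτ)) = 1 / (1 − 0.6879) = 3.204

3.2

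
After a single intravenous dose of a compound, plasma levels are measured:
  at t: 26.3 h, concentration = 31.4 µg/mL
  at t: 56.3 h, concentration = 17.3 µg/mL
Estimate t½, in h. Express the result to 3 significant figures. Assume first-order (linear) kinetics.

k = ln(C₁/C₂) / (t₂ − t₁) = ln(31.4/17.3) / (56.3 − 26.3)
  = 0.5961 / 30.00 = 0.01987 h⁻¹
t½ = ln2 / k = 0.693147 / 0.01987 = 34.88 h

34.9 h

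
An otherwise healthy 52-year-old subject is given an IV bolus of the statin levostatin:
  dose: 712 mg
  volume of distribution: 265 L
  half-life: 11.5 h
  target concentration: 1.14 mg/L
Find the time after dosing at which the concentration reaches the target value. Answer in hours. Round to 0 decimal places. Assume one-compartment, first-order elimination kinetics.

C₀ = Dose / Vd = 712.0 / 265 = 2.687 mg/L
k = ln2 / t½ = 0.693147 / 11.5 = 0.06027 h⁻¹
t = ln(C₀ / C) / k = ln(2.687 / 1.14) / 0.06027
  = ln(2.357) / 0.06027 = 0.8574 / 0.06027 = 14.23 h

14 h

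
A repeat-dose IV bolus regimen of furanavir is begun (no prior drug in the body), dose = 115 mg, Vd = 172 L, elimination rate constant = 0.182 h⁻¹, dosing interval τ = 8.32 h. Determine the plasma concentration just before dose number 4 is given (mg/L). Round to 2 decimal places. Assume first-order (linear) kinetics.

C₀ per dose = Dose / Vd = 115 / 172 = 0.6686 mg/L
Fraction remaining after one interval: r = e^(−kτ) = e^(−0.1820 × 8.32) = 0.2200
Before dose 4, 3 doses have been given (aged 1τ, 2τ, 3τ).
C_trough = C₀ × (r + r² + … + r^3) = C₀ × r(1−r^3)/(1−r)
        = 0.6686 × 0.2200 × (1 − 0.01065) / (1 − 0.2200) = 0.1866 mg/L

0.19 mg/L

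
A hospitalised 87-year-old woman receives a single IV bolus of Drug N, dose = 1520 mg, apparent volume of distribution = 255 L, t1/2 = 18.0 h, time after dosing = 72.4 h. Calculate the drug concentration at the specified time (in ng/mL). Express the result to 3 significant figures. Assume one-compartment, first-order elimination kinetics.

C₀ = Dose / Vd = 1520 / 255 = 5.961 mg/L
k = ln2 / t½ = 0.693147 / 18.0 = 0.03851 h⁻¹
C = C₀ · e^(−k·t) = 5.961 × e^(−0.03851 × 72.4)
  = 5.961 × 0.06154 = 0.3668 mg/L
Convert: 0.3668 mg/L × 1000 = 366.8 ng/mL

367 ng/mL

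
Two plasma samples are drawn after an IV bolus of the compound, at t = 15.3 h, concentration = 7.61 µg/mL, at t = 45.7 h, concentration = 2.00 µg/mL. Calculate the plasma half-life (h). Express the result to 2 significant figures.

16 h

k = ln(C₁/C₂) / (t₂ − t₁) = ln(7.61/2.00) / (45.7 − 15.3)
  = 1.336 / 30.40 = 0.04395 h⁻¹
t½ = ln2 / k = 0.693147 / 0.04395 = 15.77 h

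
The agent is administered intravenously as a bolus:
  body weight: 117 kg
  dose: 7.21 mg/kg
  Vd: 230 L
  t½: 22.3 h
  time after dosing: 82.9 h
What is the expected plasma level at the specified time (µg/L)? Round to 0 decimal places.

279 µg/L

Total dose = 7.21 × 117 = 843.6 mg
C₀ = Dose / Vd = 843.6 / 230 = 3.668 mg/L
k = ln2 / t½ = 0.693147 / 22.3 = 0.03108 h⁻¹
C = C₀ · e^(−k·t) = 3.668 × e^(−0.03108 × 82.9)
  = 3.668 × 0.07604 = 0.2789 mg/L
Convert: 0.2789 mg/L × 1000 = 278.9 µg/L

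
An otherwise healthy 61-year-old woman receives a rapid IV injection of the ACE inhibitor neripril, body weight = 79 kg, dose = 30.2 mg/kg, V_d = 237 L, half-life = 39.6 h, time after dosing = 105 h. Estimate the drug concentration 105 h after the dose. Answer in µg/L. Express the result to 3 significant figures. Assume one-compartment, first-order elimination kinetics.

1600 µg/L

Total dose = 30.2 × 79 = 2386 mg
C₀ = Dose / Vd = 2386 / 237 = 10.07 mg/L
k = ln2 / t½ = 0.693147 / 39.6 = 0.01750 h⁻¹
C = C₀ · e^(−k·t) = 10.07 × e^(−0.01750 × 105)
  = 10.07 × 0.1592 = 1.603 mg/L
Convert: 1.603 mg/L × 1000 = 1603 µg/L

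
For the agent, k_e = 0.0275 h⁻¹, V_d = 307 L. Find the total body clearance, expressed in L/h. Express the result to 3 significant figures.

CL = k × Vd = 0.0275 × 307 = 8.443 L/h

8.44 L/h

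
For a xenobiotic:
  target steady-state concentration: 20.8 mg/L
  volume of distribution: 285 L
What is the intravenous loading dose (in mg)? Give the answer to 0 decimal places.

LD = Css × Vd = 20.8 × 285 = 5928 mg

5928 mg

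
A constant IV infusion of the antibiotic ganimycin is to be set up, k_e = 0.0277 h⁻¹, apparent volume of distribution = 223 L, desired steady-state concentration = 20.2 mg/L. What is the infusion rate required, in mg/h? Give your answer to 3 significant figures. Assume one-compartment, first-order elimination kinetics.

CL = k × Vd = 0.02770 × 223 = 6.177 L/h
At steady state, infusion rate R₀ = Css × CL = 20.2 × 6.177 = 124.8 mg/h

125 mg/h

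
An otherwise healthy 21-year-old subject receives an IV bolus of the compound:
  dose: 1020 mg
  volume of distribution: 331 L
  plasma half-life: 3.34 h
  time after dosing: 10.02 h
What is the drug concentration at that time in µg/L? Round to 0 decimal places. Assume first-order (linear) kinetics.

385 µg/L

C₀ = Dose / Vd = 1020 / 331 = 3.082 mg/L
k = ln2 / t½ = 0.693147 / 3.34 = 0.2075 h⁻¹
t / t½ = 10.02 / 3.34 = 3 half-lives
C = C₀ × (1/2)^3 = 3.082 × 0.1250 = 0.3853 mg/L
Convert: 0.3853 mg/L × 1000 = 385.3 µg/L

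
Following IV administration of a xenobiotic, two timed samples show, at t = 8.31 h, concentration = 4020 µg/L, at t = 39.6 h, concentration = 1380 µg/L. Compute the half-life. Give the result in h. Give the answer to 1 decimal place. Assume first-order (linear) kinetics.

k = ln(C₁/C₂) / (t₂ − t₁) = ln(4020/1380) / (39.6 − 8.31)
  = 1.069 / 31.29 = 0.03416 h⁻¹
t½ = ln2 / k = 0.693147 / 0.03416 = 20.29 h

20.3 h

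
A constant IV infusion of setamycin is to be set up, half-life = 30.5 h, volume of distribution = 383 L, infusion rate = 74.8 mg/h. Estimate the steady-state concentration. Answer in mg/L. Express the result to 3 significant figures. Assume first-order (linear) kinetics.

k = ln2 / t½ = 0.693147 / 30.5 = 0.02273 h⁻¹
CL = k × Vd = 0.02273 × 383 = 8.706 L/h
At steady state Css = R₀ / CL = 74.8 / 8.706 = 8.592 mg/L

8.59 mg/L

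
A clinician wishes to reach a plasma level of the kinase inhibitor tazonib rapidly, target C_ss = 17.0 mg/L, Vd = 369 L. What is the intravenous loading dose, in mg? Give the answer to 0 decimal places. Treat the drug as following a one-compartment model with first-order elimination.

LD = Css × Vd = 17.0 × 369 = 6273 mg

6273 mg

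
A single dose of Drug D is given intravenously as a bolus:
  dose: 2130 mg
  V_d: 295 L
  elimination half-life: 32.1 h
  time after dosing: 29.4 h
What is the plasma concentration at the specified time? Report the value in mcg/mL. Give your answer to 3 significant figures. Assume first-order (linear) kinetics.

3.83 mcg/mL

C₀ = Dose / Vd = 2130 / 295 = 7.220 mg/L
k = ln2 / t½ = 0.693147 / 32.1 = 0.02159 h⁻¹
C = C₀ · e^(−k·t) = 7.220 × e^(−0.02159 × 29.4)
  = 7.220 × 0.5301 = 3.827 mg/L
(3.827 mg/L = 3.827 mcg/mL)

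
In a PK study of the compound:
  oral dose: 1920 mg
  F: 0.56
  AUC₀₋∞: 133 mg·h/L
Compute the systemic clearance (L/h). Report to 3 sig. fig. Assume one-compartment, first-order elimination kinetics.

8.08 L/h

CL = F·Dose / AUC = 0.56 × 1920 / 133 = 8.084 L/h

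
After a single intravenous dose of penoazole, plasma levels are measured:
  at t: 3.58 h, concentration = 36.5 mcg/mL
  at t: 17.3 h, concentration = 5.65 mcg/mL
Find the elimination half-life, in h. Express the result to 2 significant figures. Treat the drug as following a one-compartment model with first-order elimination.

5.1 h

k = ln(C₁/C₂) / (t₂ − t₁) = ln(36.5/5.65) / (17.3 − 3.58)
  = 1.866 / 13.72 = 0.1360 h⁻¹
t½ = ln2 / k = 0.693147 / 0.1360 = 5.097 h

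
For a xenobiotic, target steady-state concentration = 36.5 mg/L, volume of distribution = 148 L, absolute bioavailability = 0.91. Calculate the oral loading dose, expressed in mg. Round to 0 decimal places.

LD = Css × Vd / F = 36.5 × 148 / 0.91 = 5936 mg

5936 mg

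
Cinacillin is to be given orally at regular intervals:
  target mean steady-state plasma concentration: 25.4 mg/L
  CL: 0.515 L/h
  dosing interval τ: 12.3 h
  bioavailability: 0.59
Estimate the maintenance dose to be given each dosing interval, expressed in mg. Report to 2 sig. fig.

At steady state, F × (Dose/τ) = Css × CL.
Dose = Css × CL × τ / F = 25.4 × 0.5150 × 12.3 / 0.59 = 272.7 mg

270 mg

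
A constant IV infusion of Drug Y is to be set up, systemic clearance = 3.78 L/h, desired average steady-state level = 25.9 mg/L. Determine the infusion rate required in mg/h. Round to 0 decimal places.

98 mg/h

At steady state, infusion rate R₀ = Css × CL = 25.9 × 3.780 = 97.90 mg/h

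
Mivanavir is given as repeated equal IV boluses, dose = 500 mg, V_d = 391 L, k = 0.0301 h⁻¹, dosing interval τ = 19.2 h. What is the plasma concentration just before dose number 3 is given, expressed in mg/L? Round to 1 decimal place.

1.1 mg/L

C₀ per dose = Dose / Vd = 500 / 391 = 1.279 mg/L
Fraction remaining after one interval: r = e^(−kτ) = e^(−0.03010 × 19.2) = 0.5611
Before dose 3, 2 doses have been given (aged 1τ, 2τ).
C_trough = C₀ × (r + r²) = 1.279 × (0.5611 + 0.3148) = 1.120 mg/L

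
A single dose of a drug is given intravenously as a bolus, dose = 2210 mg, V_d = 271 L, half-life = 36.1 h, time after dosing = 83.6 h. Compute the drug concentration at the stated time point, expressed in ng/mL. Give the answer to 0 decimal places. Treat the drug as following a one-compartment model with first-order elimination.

C₀ = Dose / Vd = 2210 / 271 = 8.155 mg/L
k = ln2 / t½ = 0.693147 / 36.1 = 0.01920 h⁻¹
C = C₀ · e^(−k·t) = 8.155 × e^(−0.01920 × 83.6)
  = 8.155 × 0.2009 = 1.638 mg/L
Convert: 1.638 mg/L × 1000 = 1638 ng/mL

1638 ng/mL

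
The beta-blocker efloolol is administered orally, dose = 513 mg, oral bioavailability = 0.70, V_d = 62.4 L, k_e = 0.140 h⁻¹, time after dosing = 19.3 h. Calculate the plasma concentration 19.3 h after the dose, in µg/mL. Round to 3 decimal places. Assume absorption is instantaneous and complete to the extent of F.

Amount reaching circulation = F × Dose = 0.70 × 513.0 = 359.1 mg
C₀ = F·Dose / Vd = 359.1 / 62.4 = 5.755 mg/L
C = C₀ · e^(−k·t) = 5.755 × e^(−0.1400 × 19.3)
  = 5.755 × 0.06707 = 0.3860 mg/L
(0.3860 mg/L = 0.3860 µg/mL)

0.386 µg/mL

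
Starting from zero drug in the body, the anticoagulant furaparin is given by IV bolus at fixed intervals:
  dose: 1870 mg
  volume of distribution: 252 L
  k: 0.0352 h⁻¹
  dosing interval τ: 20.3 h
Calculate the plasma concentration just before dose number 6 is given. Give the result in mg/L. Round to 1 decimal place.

C₀ per dose = Dose / Vd = 1870 / 252 = 7.421 mg/L
Fraction remaining after one interval: r = e^(−kτ) = e^(−0.03520 × 20.3) = 0.4894
Before dose 6, 5 doses have been given (aged 1τ, 2τ, 3τ, 4τ, 5τ).
C_trough = C₀ × (r + r² + … + r^5) = C₀ × r(1−r^5)/(1−r)
        = 7.421 × 0.4894 × (1 − 0.02808) / (1 − 0.4894) = 6.913 mg/L

6.9 mg/L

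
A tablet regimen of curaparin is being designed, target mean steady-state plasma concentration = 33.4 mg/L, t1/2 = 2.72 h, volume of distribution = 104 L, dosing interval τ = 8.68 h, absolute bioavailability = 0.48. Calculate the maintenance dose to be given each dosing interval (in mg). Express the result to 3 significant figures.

16000 mg

k = ln2 / t½ = 0.693147 / 2.72 = 0.2548 h⁻¹
CL = k × Vd = 0.2548 × 104 = 26.50 L/h
At steady state, F × (Dose/τ) = Css × CL.
Dose = Css × CL × τ / F = 33.4 × 26.50 × 8.68 / 0.48 = 16010 mg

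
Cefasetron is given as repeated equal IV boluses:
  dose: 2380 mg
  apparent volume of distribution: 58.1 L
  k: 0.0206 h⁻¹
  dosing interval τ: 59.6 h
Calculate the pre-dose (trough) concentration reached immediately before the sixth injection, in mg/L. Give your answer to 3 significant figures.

16.9 mg/L

C₀ per dose = Dose / Vd = 2380 / 58.1 = 40.96 mg/L
Fraction remaining after one interval: r = e^(−kτ) = e^(−0.02060 × 59.6) = 0.2929
Before dose 6, 5 doses have been given (aged 1τ, 2τ, 3τ, 4τ, 5τ).
C_trough = C₀ × (r + r² + … + r^5) = C₀ × r(1−r^5)/(1−r)
        = 40.96 × 0.2929 × (1 − 0.002156) / (1 − 0.2929) = 16.93 mg/L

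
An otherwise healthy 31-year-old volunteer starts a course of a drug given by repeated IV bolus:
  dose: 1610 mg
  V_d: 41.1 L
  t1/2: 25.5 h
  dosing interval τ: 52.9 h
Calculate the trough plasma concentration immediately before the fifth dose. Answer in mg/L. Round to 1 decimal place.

C₀ per dose = Dose / Vd = 1610 / 41.1 = 39.17 mg/L
k = ln2 / t½ = 0.693147 / 25.5 = 0.02718 h⁻¹
Fraction remaining after one interval: r = e^(−kτ) = e^(−0.02718 × 52.9) = 0.2374
Before dose 5, 4 doses have been given (aged 1τ, 2τ, 3τ, 4τ).
C_trough = C₀ × (r + r² + … + r^4) = C₀ × r(1−r^4)/(1−r)
        = 39.17 × 0.2374 × (1 − 0.003176) / (1 − 0.2374) = 12.16 mg/L

12.2 mg/L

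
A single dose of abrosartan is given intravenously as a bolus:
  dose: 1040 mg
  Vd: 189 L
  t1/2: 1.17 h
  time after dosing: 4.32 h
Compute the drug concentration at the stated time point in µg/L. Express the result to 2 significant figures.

430 µg/L

C₀ = Dose / Vd = 1040 / 189 = 5.503 mg/L
k = ln2 / t½ = 0.693147 / 1.17 = 0.5924 h⁻¹
C = C₀ · e^(−k·t) = 5.503 × e^(−0.5924 × 4.32)
  = 5.503 × 0.07737 = 0.4258 mg/L
Convert: 0.4258 mg/L × 1000 = 425.8 µg/L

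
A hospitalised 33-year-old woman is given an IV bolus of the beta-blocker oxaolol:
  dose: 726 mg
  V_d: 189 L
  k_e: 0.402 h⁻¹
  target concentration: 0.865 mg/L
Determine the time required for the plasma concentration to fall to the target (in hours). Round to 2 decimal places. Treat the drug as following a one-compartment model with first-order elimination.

3.71 h

C₀ = Dose / Vd = 726.0 / 189 = 3.841 mg/L
t = ln(C₀ / C) / k = ln(3.841 / 0.865) / 0.4020
  = ln(4.440) / 0.4020 = 1.491 / 0.4020 = 3.709 h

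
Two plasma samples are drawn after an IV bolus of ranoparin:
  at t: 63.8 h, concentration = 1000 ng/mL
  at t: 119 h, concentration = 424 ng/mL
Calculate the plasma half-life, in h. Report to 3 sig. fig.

44.6 h

k = ln(C₁/C₂) / (t₂ − t₁) = ln(1000/424) / (119 − 63.8)
  = 0.8580 / 55.20 = 0.01554 h⁻¹
t½ = ln2 / k = 0.693147 / 0.01554 = 44.60 h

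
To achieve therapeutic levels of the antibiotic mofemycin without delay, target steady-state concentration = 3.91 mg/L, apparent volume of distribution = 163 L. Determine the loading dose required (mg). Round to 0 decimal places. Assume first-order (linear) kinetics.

LD = Css × Vd = 3.91 × 163 = 637.3 mg

637 mg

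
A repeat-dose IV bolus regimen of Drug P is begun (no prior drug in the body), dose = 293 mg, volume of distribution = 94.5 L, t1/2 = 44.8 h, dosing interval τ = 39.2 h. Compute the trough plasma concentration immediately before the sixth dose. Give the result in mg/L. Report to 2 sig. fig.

3.5 mg/L

C₀ per dose = Dose / Vd = 293 / 94.5 = 3.101 mg/L
k = ln2 / t½ = 0.693147 / 44.8 = 0.01547 h⁻¹
Fraction remaining after one interval: r = e^(−kτ) = e^(−0.01547 × 39.2) = 0.5453
Before dose 6, 5 doses have been given (aged 1τ, 2τ, 3τ, 4τ, 5τ).
C_trough = C₀ × (r + r² + … + r^5) = C₀ × r(1−r^5)/(1−r)
        = 3.101 × 0.5453 × (1 − 0.04821) / (1 − 0.5453) = 3.540 mg/L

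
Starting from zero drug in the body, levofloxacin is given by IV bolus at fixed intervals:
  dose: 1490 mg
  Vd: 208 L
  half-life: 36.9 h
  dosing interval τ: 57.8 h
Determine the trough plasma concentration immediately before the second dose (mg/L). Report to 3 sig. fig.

2.42 mg/L

C₀ per dose = Dose / Vd = 1490 / 208 = 7.163 mg/L
k = ln2 / t½ = 0.693147 / 36.9 = 0.01878 h⁻¹
Fraction remaining after one interval: r = e^(−kτ) = e^(−0.01878 × 57.8) = 0.3377
Before dose 2, 1 dose has been given (aged 1τ).
C_trough = C₀ × r = 7.163 × 0.3377 = 2.419 mg/L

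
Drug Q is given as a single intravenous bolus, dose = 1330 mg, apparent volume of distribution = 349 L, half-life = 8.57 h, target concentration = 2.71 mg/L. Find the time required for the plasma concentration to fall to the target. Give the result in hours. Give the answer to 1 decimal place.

4.2 h

C₀ = Dose / Vd = 1330 / 349 = 3.811 mg/L
k = ln2 / t½ = 0.693147 / 8.57 = 0.08088 h⁻¹
t = ln(C₀ / C) / k = ln(3.811 / 2.71) / 0.08088
  = ln(1.406) / 0.08088 = 0.3407 / 0.08088 = 4.212 h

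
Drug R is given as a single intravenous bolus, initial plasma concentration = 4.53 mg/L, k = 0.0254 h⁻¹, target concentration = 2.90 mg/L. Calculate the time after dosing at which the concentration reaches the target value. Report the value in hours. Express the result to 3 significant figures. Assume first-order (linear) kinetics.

17.6 h

t = ln(C₀ / C) / k = ln(4.530 / 2.90) / 0.02540
  = ln(1.562) / 0.02540 = 0.4460 / 0.02540 = 17.56 h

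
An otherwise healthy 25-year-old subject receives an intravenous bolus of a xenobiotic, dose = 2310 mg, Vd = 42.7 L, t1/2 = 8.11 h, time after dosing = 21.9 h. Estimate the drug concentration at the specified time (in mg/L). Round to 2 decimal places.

C₀ = Dose / Vd = 2310 / 42.7 = 54.10 mg/L
k = ln2 / t½ = 0.693147 / 8.11 = 0.08547 h⁻¹
C = C₀ · e^(−k·t) = 54.10 × e^(−0.08547 × 21.9)
  = 54.10 × 0.1538 = 8.321 mg/L

8.32 mg/L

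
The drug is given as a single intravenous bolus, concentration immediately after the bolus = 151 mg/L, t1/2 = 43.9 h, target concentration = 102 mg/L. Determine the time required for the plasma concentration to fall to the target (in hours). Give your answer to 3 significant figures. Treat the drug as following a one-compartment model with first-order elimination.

24.8 h

k = ln2 / t½ = 0.693147 / 43.9 = 0.01579 h⁻¹
t = ln(C₀ / C) / k = ln(151.0 / 102) / 0.01579
  = ln(1.480) / 0.01579 = 0.3920 / 0.01579 = 24.83 h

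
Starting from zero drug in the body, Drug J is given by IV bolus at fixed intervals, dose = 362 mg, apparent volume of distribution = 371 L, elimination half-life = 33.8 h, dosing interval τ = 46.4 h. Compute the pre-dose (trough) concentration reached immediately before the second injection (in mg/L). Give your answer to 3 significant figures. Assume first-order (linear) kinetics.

0.377 mg/L

C₀ per dose = Dose / Vd = 362 / 371 = 0.9757 mg/L
k = ln2 / t½ = 0.693147 / 33.8 = 0.02051 h⁻¹
Fraction remaining after one interval: r = e^(−kτ) = e^(−0.02051 × 46.4) = 0.3861
Before dose 2, 1 dose has been given (aged 1τ).
C_trough = C₀ × r = 0.9757 × 0.3861 = 0.3767 mg/L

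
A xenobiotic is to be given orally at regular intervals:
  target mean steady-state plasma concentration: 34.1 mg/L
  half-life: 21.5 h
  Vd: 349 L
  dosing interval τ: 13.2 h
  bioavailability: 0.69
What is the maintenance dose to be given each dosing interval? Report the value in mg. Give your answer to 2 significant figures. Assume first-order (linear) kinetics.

7300 mg

k = ln2 / t½ = 0.693147 / 21.5 = 0.03224 h⁻¹
CL = k × Vd = 0.03224 × 349 = 11.25 L/h
At steady state, F × (Dose/τ) = Css × CL.
Dose = Css × CL × τ / F = 34.1 × 11.25 × 13.2 / 0.69 = 7339 mg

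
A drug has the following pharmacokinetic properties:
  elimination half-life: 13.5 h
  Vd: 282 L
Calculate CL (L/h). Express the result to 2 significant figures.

k = ln2 / t½ = 0.693147 / 13.5 = 0.05134 h⁻¹
CL = k × Vd = 0.05134 × 282 = 14.48 L/h

14 L/h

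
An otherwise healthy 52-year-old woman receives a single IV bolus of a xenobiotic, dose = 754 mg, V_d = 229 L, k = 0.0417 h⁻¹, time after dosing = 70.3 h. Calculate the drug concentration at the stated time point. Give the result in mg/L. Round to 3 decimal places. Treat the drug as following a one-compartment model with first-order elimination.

0.176 mg/L

C₀ = Dose / Vd = 754.0 / 229 = 3.293 mg/L
C = C₀ · e^(−k·t) = 3.293 × e^(−0.04170 × 70.3)
  = 3.293 × 0.05332 = 0.1756 mg/L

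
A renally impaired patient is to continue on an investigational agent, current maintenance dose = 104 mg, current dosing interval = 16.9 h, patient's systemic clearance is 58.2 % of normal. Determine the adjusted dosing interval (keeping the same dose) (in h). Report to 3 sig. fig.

29.0 h

To keep the same average steady-state level, dosing rate must scale with clearance.
CL ratio = 58.2 / 100 = 0.5820
New interval (same dose) = 16.9 / 0.5820 = 29.04 h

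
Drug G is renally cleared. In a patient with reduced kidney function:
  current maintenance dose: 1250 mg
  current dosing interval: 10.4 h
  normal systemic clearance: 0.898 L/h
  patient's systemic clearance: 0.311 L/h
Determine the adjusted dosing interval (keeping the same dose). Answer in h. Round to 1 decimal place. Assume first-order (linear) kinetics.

30.0 h

To keep the same average steady-state level, dosing rate must scale with clearance.
CL ratio = 0.311 / 0.898 = 0.3463
New interval (same dose) = 10.4 / 0.3463 = 30.03 h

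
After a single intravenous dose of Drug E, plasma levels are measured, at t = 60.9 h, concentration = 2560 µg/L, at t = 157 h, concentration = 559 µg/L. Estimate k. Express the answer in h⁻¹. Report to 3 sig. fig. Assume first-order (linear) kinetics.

k = ln(C₁/C₂) / (t₂ − t₁) = ln(2560/559) / (157 − 60.9)
  = 1.522 / 96.10 = 0.01584 h⁻¹

0.0158 h⁻¹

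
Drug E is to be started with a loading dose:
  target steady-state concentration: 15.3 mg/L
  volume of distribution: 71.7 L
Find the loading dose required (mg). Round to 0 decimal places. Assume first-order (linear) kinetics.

1097 mg

LD = Css × Vd = 15.3 × 71.7 = 1097 mg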